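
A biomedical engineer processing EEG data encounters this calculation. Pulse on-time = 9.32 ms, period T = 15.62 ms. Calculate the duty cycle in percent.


Duty cycle as a percentage:
DC = (t_on / T) * 100
   = (9.32 / 15.62) * 100
   = 0.596671 * 100
   = 59.67 %

59.67 %


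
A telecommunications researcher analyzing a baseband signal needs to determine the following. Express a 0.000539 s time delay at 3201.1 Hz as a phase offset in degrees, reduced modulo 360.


Phase shift from frequency and time delay:
phi = 360 * f * t_delay
    = 360 * 3201.1 * 0.000539
    = 621.14 degrees
    mod 360 = 261.14 degrees

261.14 degrees


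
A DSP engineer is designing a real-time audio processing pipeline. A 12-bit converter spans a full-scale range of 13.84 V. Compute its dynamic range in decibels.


Dynamic range from full-scale to LSB:
V_min = V_max / 2^bits = 13.84 / 2^12
DR = 20 * log10(V_max / V_min)
   = 20 * log10(2^12)
   = 20 * 12 * log10(2)
   = 72.25 dB

72.25 dB


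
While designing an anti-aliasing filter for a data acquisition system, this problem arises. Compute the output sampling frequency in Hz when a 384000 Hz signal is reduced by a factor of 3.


Decimation reduces the sample rate:
fs_out = fs_in / M
       = 384000 / 3
       = 128000.0 Hz

128000.0 Hz


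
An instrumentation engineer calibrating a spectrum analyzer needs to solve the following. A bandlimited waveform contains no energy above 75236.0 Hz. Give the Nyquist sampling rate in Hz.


The Nyquist rate is twice the maximum frequency component.
fs_min = 2 * fmax
      = 2 * 75236.0
      = 150472.0 Hz

150472.0


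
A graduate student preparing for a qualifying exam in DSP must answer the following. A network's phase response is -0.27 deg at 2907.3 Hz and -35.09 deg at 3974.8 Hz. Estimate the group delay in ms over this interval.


Group delay from phase difference:
tau = -d(phi)/d(omega)
d(phi) = -34.82 deg = -0.607724 rad
d(omega) = 2*pi*(3974.8 - 2907.3) = 6707.3003 rad/s
tau = -(-0.607724) / 6707.3003
    = 0.0906 ms

0.0906 ms


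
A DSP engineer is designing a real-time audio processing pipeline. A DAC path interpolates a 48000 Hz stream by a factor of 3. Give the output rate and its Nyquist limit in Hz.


Step 1 — output sample rate after interpolation by L:
fs_out = L * fs_in = 3 * 48000 = 144000 Hz

Step 2 — Nyquist frequency of the output stream:
f_Nyq = fs_out / 2 = 144000 / 2 = 72000.0 Hz

fs_out = 144000 Hz; f_Nyquist = 72000.0 Hz


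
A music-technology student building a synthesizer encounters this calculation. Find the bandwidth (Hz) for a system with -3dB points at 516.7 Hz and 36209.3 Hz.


Bandwidth is the difference of -3dB frequencies:
BW = f_high - f_low
   = 36209.3 - 516.7
   = 35692.6 Hz

35692.6 Hz


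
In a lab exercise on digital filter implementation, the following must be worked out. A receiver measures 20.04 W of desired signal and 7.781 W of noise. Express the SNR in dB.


SNR in decibels:
SNR = 10 * log10(Ps / Pn)
    = 10 * log10(20.04 / 7.781)
    = 10 * log10(2.5755)
    = 10 * 0.4109
    = 4.11 dB

4.11 dB


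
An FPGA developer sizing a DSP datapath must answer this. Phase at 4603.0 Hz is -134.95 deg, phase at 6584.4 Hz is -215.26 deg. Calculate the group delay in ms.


Group delay from phase difference:
tau = -d(phi)/d(omega)
d(phi) = -80.31 deg = -1.401674 rad
d(omega) = 2*pi*(6584.4 - 4603.0) = 12449.5034 rad/s
tau = -(-1.401674) / 12449.5034
    = 0.1126 ms

0.1126 ms


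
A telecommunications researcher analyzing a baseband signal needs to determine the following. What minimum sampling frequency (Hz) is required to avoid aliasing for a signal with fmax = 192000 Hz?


The Nyquist rate is twice the maximum frequency component.
fs_min = 2 * fmax
      = 2 * 192000
      = 384000 Hz

384000


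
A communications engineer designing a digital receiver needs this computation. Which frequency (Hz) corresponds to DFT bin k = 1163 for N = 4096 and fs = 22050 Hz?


Frequency of DFT bin k:
f_k = k * fs / N
    = 1163 * 22050 / 4096
    = 25644150 / 4096
    = 6260.779 Hz

6260.779 Hz


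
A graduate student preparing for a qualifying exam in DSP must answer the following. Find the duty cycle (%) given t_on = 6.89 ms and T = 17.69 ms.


Duty cycle as a percentage:
DC = (t_on / T) * 100
   = (6.89 / 17.69) * 100
   = 0.389486 * 100
   = 38.95 %

38.95 %


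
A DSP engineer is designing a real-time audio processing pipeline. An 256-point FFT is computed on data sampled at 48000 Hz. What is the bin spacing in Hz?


DFT frequency resolution:
df = fs / N
   = 48000 / 256
   = 187.5 Hz

187.5 Hz


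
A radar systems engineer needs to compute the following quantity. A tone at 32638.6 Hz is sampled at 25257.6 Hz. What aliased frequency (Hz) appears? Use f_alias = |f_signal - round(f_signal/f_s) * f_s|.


Compute the nearest integer multiple of fs to the signal:
n = round(32638.6 / 25257.6) = 1
f_alias = |32638.6 - 1 * 25257.6|
        = |32638.6 - 25257.6|
        = 7381.0 Hz

7381.0


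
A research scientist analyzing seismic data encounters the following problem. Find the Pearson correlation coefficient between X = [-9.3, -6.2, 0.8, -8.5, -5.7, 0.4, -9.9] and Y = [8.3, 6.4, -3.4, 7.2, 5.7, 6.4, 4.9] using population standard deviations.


Pearson correlation coefficient (population):
r = cov(X,Y) / (std(X) * std(Y))
Mean X = -5.4857, Mean Y = 5.0714
Cov(X,Y) = -9.212449
Std(X) = 4.102762, Std(Y) = 3.599093
r = -0.6239

-0.6239


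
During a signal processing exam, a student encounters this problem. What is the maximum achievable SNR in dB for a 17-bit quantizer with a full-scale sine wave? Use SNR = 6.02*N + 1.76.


Theoretical SNR for a full-scale sinusoid:
SNR = 6.02 * N + 1.76
    = 6.02 * 17 + 1.76
    = 102.34 + 1.76
    = 104.1 dB

104.1 dB


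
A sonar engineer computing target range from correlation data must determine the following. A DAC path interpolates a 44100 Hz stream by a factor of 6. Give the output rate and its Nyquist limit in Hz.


Step 1 — output sample rate after interpolation by L:
fs_out = L * fs_in = 6 * 44100 = 264600 Hz

Step 2 — Nyquist frequency of the output stream:
f_Nyq = fs_out / 2 = 264600 / 2 = 132300.0 Hz

fs_out = 264600 Hz; f_Nyquist = 132300.0 Hz


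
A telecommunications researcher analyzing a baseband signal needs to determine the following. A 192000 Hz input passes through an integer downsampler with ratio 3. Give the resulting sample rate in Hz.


Decimation reduces the sample rate:
fs_out = fs_in / M
       = 192000 / 3
       = 64000.0 Hz

64000.0 Hz


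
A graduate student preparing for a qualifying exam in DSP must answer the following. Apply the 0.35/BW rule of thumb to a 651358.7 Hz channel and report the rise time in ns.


Rise time from bandwidth relationship:
tr = 0.35 / BW
   = 0.35 / 651358.7
   = 5.37338336e-07 s
   = 537.3383 ns

537.3383 ns


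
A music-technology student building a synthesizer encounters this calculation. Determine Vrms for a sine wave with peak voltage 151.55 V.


RMS voltage for a sinusoidal waveform:
V_rms = V_peak / sqrt(2)
      = 151.55 / 1.414214
      = 107.162 V

107.162 V


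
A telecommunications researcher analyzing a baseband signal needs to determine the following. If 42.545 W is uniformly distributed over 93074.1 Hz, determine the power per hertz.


Power spectral density:
PSD = P / BW
    = 42.545 / 93074.1
    = 0.00045711 W/Hz

0.00045711 W/Hz


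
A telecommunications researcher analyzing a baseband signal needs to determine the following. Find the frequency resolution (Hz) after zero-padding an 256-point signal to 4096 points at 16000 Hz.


Frequency resolution after zero-padding:
N_padded = 256 * 16 = 4096
df = fs / N_padded
   = 16000 / 4096
   = 3.9062 Hz

3.9062 Hz


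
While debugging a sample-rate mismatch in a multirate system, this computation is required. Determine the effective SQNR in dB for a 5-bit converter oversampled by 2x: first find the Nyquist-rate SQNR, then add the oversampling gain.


Step 1 — baseline SQNR at Nyquist:
SQNR_base = 6.02*N + 1.76
          = 6.02*5 + 1.76
          = 31.86 dB

Step 2 — oversampling processing gain:
G = 10*log10(OSR) = 10*log10(2) = 3.01 dB

Step 3 — total:
SQNR_total = 31.86 + 3.01 = 34.87 dB

Base SQNR = 31.86 dB; oversampled SQNR = 34.87 dB


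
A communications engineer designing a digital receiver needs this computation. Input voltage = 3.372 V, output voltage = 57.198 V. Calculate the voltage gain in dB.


Voltage gain in dB:
G = 20 * log10(Vout / Vin)
  = 20 * log10(57.198 / 3.372)
  = 20 * log10(16.962633)
  = 20 * 1.229493
  = 24.59 dB

24.59 dB


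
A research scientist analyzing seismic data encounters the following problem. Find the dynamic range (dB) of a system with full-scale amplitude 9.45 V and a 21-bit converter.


Dynamic range from full-scale to LSB:
V_min = V_max / 2^bits = 9.45 / 2^21
DR = 20 * log10(V_max / V_min)
   = 20 * log10(2^21)
   = 20 * 21 * log10(2)
   = 126.43 dB

126.43 dB


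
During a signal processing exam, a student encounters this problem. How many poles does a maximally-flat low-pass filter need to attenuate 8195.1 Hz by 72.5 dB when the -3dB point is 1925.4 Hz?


Butterworth filter order formula:
n = log10(10^(A/10) - 1) / (2 * log10(f_stop/f_pass))
10^(72.5/10) - 1 = 17782793.1004
f_stop/f_pass = 8195.1 / 1925.4 = 4.2563
n = 5.7628 -> ceil = 6

6


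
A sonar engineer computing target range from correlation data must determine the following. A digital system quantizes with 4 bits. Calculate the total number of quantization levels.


Number of quantization levels = 2^N
= 2^4
= 16

16


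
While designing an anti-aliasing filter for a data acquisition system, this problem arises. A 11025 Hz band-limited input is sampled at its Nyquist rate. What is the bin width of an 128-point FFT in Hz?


Step 1 — Nyquist sampling rate:
fs = 2 * fmax = 2 * 11025 = 22050 Hz

Step 2 — DFT bin spacing:
df = fs / N = 22050 / 128 = 172.2656 Hz

172.2656 Hz


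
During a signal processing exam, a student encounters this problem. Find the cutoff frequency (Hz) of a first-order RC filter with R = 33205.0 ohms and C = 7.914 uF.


Cutoff frequency of a first-order RC filter:
fc = 1 / (2 * pi * R * C)
C = 7.914 uF = 7.914e-06 F
fc = 1 / (2 * pi * 33205.0 * 7.914e-06)
   = 1 / 1.6511228925404
   = 0.605648 Hz

0.605648 Hz


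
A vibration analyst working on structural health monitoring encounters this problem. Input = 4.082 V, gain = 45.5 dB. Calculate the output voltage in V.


Output voltage from dB gain:
V_out = V_in * 10^(gain_dB / 20)
      = 4.082 * 10^(45.5 / 20)
      = 4.082 * 188.364909
      = 768.9056 V

768.9056 V


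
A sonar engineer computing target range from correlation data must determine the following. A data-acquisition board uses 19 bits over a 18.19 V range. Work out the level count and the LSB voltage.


Step 1 — number of quantization levels:
L = 2^N = 2^19 = 524288

Step 2 — LSB step size:
delta = Vfs / L
      = 18.19 / 524288
      = 3.469e-05 V

Levels = 524288; step size = 3.469e-05 V


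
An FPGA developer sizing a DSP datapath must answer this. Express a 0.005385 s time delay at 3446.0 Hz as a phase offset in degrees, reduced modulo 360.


Phase shift from frequency and time delay:
phi = 360 * f * t_delay
    = 360 * 3446.0 * 0.005385
    = 6680.42 degrees
    mod 360 = 200.42 degrees

200.42 degrees


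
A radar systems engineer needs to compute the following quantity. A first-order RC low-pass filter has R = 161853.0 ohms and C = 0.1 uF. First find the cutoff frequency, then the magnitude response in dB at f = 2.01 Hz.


Step 1 — cutoff frequency:
fc = 1 / (2*pi*R*C)
C = 0.1 uF = 1e-07 F
fc = 1 / (2*pi*161853.0*1e-07)
   = 9.8333 Hz

Step 2 — magnitude at f = 2.01 Hz:
|H(f)| = 1 / sqrt(1 + (f/fc)^2)
f/fc = 2.01 / 9.8333 = 0.204407
|H| = 1 / sqrt(1 + 0.041782) = 0.9797417
|H|_dB = 20*log10(0.9797417) = -0.18 dB

fc = 9.8333 Hz; |H(2.01 Hz)| = -0.18 dB


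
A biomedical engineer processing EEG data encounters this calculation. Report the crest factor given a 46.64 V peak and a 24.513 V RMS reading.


Crest factor is the ratio of peak to RMS:
CF = V_peak / V_rms
   = 46.64 / 24.513
   = 1.9027

1.9027


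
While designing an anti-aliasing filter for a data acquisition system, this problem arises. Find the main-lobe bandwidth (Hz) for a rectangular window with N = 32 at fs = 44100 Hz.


Main lobe width for a rectangular window:
Width = 2 * fs / N
      = 2 * 44100 / 32
      = 88200 / 32
      = 2756.25 Hz

2756.25 Hz


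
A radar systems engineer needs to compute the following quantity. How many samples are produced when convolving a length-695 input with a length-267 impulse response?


Linear convolution output length:
L = N + M - 1
  = 695 + 267 - 1
  = 961 samples

961


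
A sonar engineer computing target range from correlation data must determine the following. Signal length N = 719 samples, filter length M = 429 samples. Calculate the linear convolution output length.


Linear convolution output length:
L = N + M - 1
  = 719 + 429 - 1
  = 1147 samples

1147


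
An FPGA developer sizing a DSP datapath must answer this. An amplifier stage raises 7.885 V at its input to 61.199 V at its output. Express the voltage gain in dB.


Voltage gain in dB:
G = 20 * log10(Vout / Vin)
  = 20 * log10(61.199 / 7.885)
  = 20 * log10(7.761446)
  = 20 * 0.889943
  = 17.8 dB

17.8 dB


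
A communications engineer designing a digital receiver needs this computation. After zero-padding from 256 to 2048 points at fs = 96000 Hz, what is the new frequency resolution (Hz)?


Frequency resolution after zero-padding:
N_padded = 256 * 8 = 2048
df = fs / N_padded
   = 96000 / 2048
   = 46.875 Hz

46.875 Hz


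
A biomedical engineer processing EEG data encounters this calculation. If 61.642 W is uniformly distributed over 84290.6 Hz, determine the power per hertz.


Power spectral density:
PSD = P / BW
    = 61.642 / 84290.6
    = 0.0007313 W/Hz

0.0007313 W/Hz


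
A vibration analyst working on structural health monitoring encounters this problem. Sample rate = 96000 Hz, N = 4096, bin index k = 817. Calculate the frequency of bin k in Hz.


Frequency of DFT bin k:
f_k = k * fs / N
    = 817 * 96000 / 4096
    = 78432000 / 4096
    = 19148.438 Hz

19148.438 Hz


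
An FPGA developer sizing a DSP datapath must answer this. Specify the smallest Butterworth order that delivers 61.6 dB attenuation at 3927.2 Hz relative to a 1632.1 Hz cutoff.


Butterworth filter order formula:
n = log10(10^(A/10) - 1) / (2 * log10(f_stop/f_pass))
10^(61.6/10) - 1 = 1445438.7707
f_stop/f_pass = 3927.2 / 1632.1 = 2.4062
n = 8.0769 -> ceil = 9

9


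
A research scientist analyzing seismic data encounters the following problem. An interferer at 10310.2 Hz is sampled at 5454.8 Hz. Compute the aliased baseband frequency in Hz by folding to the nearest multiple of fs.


Compute the nearest integer multiple of fs to the signal:
n = round(10310.2 / 5454.8) = 2
f_alias = |10310.2 - 2 * 5454.8|
        = |10310.2 - 10909.6|
        = 599.4 Hz

599.4


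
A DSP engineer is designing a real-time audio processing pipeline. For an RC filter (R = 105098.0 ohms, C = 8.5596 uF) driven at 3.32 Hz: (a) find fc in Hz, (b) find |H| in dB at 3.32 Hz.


Step 1 — cutoff frequency:
fc = 1 / (2*pi*R*C)
C = 8.5596 uF = 8.5596e-06 F
fc = 1 / (2*pi*105098.0*8.5596e-06)
   = 0.176918 Hz

Step 2 — magnitude at f = 3.32 Hz:
|H(f)| = 1 / sqrt(1 + (f/fc)^2)
f/fc = 3.32 / 0.176918 = 18.765756
|H| = 1 / sqrt(1 + 352.153598) = 0.0532131
|H|_dB = 20*log10(0.0532131) = -25.48 dB

fc = 0.176918 Hz; |H(3.32 Hz)| = -25.48 dB


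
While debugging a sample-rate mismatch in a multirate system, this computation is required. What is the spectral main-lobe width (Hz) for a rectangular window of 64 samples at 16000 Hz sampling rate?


Main lobe width for a rectangular window:
Width = 2 * fs / N
      = 2 * 16000 / 64
      = 32000 / 64
      = 500.0 Hz

500.0 Hz


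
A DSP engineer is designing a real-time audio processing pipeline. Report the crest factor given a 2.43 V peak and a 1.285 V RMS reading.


Crest factor is the ratio of peak to RMS:
CF = V_peak / V_rms
   = 2.43 / 1.285
   = 1.8911

1.8911


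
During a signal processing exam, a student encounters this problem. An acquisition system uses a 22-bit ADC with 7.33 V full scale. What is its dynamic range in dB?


Dynamic range from full-scale to LSB:
V_min = V_max / 2^bits = 7.33 / 2^22
DR = 20 * log10(V_max / V_min)
   = 20 * log10(2^22)
   = 20 * 22 * log10(2)
   = 132.45 dB

132.45 dB


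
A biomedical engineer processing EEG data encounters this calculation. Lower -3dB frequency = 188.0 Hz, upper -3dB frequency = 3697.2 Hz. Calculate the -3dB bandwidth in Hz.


Bandwidth is the difference of -3dB frequencies:
BW = f_high - f_low
   = 3697.2 - 188.0
   = 3509.2 Hz

3509.2 Hz


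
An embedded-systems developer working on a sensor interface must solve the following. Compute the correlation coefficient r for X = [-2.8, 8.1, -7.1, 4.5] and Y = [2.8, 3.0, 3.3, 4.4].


Pearson correlation coefficient (population):
r = cov(X,Y) / (std(X) * std(Y))
Mean X = 0.675, Mean Y = 3.375
Cov(X,Y) = 0.929375
Std(X) = 5.964216, Std(Y) = 0.61796
r = 0.2522

0.2522


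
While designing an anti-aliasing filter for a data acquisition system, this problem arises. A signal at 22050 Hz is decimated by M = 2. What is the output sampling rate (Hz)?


Decimation reduces the sample rate:
fs_out = fs_in / M
       = 22050 / 2
       = 11025.0 Hz

11025.0 Hz


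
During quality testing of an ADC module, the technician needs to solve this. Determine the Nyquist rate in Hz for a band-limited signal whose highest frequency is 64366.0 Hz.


The Nyquist rate is twice the maximum frequency component.
fs_min = 2 * fmax
      = 2 * 64366.0
      = 128732.0 Hz

128732.0


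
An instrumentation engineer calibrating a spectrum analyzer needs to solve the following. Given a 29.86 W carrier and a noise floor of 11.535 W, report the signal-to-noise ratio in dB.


SNR in decibels:
SNR = 10 * log10(Ps / Pn)
    = 10 * log10(29.86 / 11.535)
    = 10 * log10(2.5886)
    = 10 * 0.4131
    = 4.13 dB

4.13 dB


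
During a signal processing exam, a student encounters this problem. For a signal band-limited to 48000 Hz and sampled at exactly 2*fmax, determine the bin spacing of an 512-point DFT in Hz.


Step 1 — Nyquist sampling rate:
fs = 2 * fmax = 2 * 48000 = 96000 Hz

Step 2 — DFT bin spacing:
df = fs / N = 96000 / 512 = 187.5 Hz

187.5 Hz


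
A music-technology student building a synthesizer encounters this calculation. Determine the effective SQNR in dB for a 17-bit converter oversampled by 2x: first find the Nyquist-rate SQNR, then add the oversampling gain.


Step 1 — baseline SQNR at Nyquist:
SQNR_base = 6.02*N + 1.76
          = 6.02*17 + 1.76
          = 104.1 dB

Step 2 — oversampling processing gain:
G = 10*log10(OSR) = 10*log10(2) = 3.01 dB

Step 3 — total:
SQNR_total = 104.1 + 3.01 = 107.11 dB

Base SQNR = 104.1 dB; oversampled SQNR = 107.11 dB


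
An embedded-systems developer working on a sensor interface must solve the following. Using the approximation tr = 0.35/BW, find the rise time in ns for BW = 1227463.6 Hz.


Rise time from bandwidth relationship:
tr = 0.35 / BW
   = 0.35 / 1227463.6
   = 2.851408384e-07 s
   = 285.1408 ns

285.1408 ns


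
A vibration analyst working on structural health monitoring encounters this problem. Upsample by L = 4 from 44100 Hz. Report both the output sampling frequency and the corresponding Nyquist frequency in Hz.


Step 1 — output sample rate after interpolation by L:
fs_out = L * fs_in = 4 * 44100 = 176400 Hz

Step 2 — Nyquist frequency of the output stream:
f_Nyq = fs_out / 2 = 176400 / 2 = 88200.0 Hz

fs_out = 176400 Hz; f_Nyquist = 88200.0 Hz


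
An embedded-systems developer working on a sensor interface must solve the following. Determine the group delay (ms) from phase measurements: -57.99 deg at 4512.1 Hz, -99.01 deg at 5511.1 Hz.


Group delay from phase difference:
tau = -d(phi)/d(omega)
d(phi) = -41.02 deg = -0.715934 rad
d(omega) = 2*pi*(5511.1 - 4512.1) = 6276.9021 rad/s
tau = -(-0.715934) / 6276.9021
    = 0.1141 ms

0.1141 ms


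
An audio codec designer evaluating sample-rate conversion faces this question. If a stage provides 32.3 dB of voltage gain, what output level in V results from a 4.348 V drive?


Output voltage from dB gain:
V_out = V_in * 10^(gain_dB / 20)
      = 4.348 * 10^(32.3 / 20)
      = 4.348 * 41.209752
      = 179.18 V

179.18 V


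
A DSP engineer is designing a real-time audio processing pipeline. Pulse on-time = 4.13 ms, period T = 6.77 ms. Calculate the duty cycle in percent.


Duty cycle as a percentage:
DC = (t_on / T) * 100
   = (4.13 / 6.77) * 100
   = 0.610044 * 100
   = 61.0 %

61.0 %


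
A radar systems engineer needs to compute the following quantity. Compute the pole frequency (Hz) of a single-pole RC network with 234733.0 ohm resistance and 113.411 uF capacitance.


Cutoff frequency of a first-order RC filter:
fc = 1 / (2 * pi * R * C)
C = 113.411 uF = 0.000113411 F
fc = 1 / (2 * pi * 234733.0 * 0.000113411)
   = 1 / 167.26658780324
   = 0.005978 Hz

0.005978 Hz


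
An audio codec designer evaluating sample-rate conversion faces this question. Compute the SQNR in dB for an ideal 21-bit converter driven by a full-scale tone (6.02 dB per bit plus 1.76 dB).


Theoretical SNR for a full-scale sinusoid:
SNR = 6.02 * N + 1.76
    = 6.02 * 21 + 1.76
    = 126.42 + 1.76
    = 128.18 dB

128.18 dB


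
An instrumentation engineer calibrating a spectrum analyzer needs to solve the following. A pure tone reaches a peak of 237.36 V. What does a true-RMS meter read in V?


RMS voltage for a sinusoidal waveform:
V_rms = V_peak / sqrt(2)
      = 237.36 / 1.414214
      = 167.839 V

167.839 V


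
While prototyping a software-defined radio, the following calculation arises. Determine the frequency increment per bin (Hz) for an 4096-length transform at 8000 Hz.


DFT frequency resolution:
df = fs / N
   = 8000 / 4096
   = 1.9531 Hz

1.9531 Hz


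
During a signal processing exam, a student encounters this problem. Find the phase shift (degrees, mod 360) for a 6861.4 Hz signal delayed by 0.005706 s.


Phase shift from frequency and time delay:
phi = 360 * f * t_delay
    = 360 * 6861.4 * 0.005706
    = 14094.41 degrees
    mod 360 = 54.41 degrees

54.41 degrees


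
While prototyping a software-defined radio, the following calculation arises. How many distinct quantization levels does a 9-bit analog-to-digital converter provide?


Number of quantization levels = 2^N
= 2^9
= 512

512


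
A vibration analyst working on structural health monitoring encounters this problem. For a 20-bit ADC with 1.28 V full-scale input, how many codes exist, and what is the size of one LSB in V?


Step 1 — number of quantization levels:
L = 2^N = 2^20 = 1048576

Step 2 — LSB step size:
delta = Vfs / L
      = 1.28 / 1048576
      = 1.22e-06 V

Levels = 1048576; step size = 1.22e-06 V


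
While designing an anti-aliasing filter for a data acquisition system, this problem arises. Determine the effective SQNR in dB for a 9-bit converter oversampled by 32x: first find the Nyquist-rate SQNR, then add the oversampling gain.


Step 1 — baseline SQNR at Nyquist:
SQNR_base = 6.02*N + 1.76
          = 6.02*9 + 1.76
          = 55.94 dB

Step 2 — oversampling processing gain:
G = 10*log10(OSR) = 10*log10(32) = 15.05 dB

Step 3 — total:
SQNR_total = 55.94 + 15.05 = 70.99 dB

Base SQNR = 55.94 dB; oversampled SQNR = 70.99 dB


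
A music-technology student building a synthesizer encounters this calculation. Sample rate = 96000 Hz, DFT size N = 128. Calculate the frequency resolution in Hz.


DFT frequency resolution:
df = fs / N
   = 96000 / 128
   = 750.0 Hz

750.0 Hz


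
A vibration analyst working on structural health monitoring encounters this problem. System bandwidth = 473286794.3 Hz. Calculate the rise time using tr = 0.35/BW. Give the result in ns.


Rise time from bandwidth relationship:
tr = 0.35 / BW
   = 0.35 / 473286794.3
   = 7.395093297e-10 s
   = 0.7395 ns

0.7395 ns


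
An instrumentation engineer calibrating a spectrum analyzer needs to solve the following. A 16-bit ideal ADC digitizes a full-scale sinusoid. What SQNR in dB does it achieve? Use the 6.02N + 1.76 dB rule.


Theoretical SNR for a full-scale sinusoid:
SNR = 6.02 * N + 1.76
    = 6.02 * 16 + 1.76
    = 96.32 + 1.76
    = 98.08 dB

98.08 dB


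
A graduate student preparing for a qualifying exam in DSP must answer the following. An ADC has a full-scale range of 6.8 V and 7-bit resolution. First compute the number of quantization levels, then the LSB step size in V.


Step 1 — number of quantization levels:
L = 2^N = 2^7 = 128

Step 2 — LSB step size:
delta = Vfs / L
      = 6.8 / 128
      = 0.053125 V

Levels = 128; step size = 0.053125 V


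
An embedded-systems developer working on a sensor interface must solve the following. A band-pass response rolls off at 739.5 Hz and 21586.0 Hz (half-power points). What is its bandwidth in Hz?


Bandwidth is the difference of -3dB frequencies:
BW = f_high - f_low
   = 21586.0 - 739.5
   = 20846.5 Hz

20846.5 Hz


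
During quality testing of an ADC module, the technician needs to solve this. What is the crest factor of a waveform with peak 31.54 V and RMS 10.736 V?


Crest factor is the ratio of peak to RMS:
CF = V_peak / V_rms
   = 31.54 / 10.736
   = 2.9378

2.9378


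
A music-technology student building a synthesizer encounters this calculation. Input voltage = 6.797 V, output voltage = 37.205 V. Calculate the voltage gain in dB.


Voltage gain in dB:
G = 20 * log10(Vout / Vin)
  = 20 * log10(37.205 / 6.797)
  = 20 * log10(5.473738)
  = 20 * 0.738284
  = 14.77 dB

14.77 dB


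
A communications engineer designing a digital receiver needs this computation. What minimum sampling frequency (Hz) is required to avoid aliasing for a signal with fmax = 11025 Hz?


The Nyquist rate is twice the maximum frequency component.
fs_min = 2 * fmax
      = 2 * 11025
      = 22050 Hz

22050


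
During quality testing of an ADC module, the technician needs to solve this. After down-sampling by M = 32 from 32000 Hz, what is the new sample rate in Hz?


Decimation reduces the sample rate:
fs_out = fs_in / M
       = 32000 / 32
       = 1000.0 Hz

1000.0 Hz


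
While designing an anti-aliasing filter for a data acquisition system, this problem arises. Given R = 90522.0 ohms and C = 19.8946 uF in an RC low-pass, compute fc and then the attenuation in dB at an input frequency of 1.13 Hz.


Step 1 — cutoff frequency:
fc = 1 / (2*pi*R*C)
C = 19.8946 uF = 1.98946e-05 F
fc = 1 / (2*pi*90522.0*1.98946e-05)
   = 0.0883753 Hz

Step 2 — magnitude at f = 1.13 Hz:
|H(f)| = 1 / sqrt(1 + (f/fc)^2)
f/fc = 1.13 / 0.0883753 = 12.786378
|H| = 1 / sqrt(1 + 163.491462) = 0.0779701
|H|_dB = 20*log10(0.0779701) = -22.16 dB

fc = 0.0883753 Hz; |H(1.13 Hz)| = -22.16 dB


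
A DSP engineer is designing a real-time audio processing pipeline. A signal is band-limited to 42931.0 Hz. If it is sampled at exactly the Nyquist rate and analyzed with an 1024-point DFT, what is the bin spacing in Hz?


Step 1 — Nyquist sampling rate:
fs = 2 * fmax = 2 * 42931.0 = 85862.0 Hz

Step 2 — DFT bin spacing:
df = fs / N = 85862.0 / 1024 = 83.8496 Hz

83.8496 Hz


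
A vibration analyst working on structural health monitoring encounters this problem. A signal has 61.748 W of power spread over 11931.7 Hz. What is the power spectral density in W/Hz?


Power spectral density:
PSD = P / BW
    = 61.748 / 11931.7
    = 0.00517512 W/Hz

0.00517512 W/Hz


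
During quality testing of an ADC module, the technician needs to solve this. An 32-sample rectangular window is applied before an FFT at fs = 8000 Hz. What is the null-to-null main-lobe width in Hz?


Main lobe width for a rectangular window:
Width = 2 * fs / N
      = 2 * 8000 / 32
      = 16000 / 32
      = 500.0 Hz

500.0 Hz


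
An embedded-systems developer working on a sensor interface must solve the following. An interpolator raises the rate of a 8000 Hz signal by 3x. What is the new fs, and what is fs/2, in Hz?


Step 1 — output sample rate after interpolation by L:
fs_out = L * fs_in = 3 * 8000 = 24000 Hz

Step 2 — Nyquist frequency of the output stream:
f_Nyq = fs_out / 2 = 24000 / 2 = 12000.0 Hz

fs_out = 24000 Hz; f_Nyquist = 12000.0 Hz


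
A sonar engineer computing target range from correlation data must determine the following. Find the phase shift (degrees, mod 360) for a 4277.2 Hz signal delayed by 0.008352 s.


Phase shift from frequency and time delay:
phi = 360 * f * t_delay
    = 360 * 4277.2 * 0.008352
    = 12860.34 degrees
    mod 360 = 260.34 degrees

260.34 degrees


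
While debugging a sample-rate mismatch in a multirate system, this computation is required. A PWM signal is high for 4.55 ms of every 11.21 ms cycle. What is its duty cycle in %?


Duty cycle as a percentage:
DC = (t_on / T) * 100
   = (4.55 / 11.21) * 100
   = 0.405888 * 100
   = 40.59 %

40.59 %


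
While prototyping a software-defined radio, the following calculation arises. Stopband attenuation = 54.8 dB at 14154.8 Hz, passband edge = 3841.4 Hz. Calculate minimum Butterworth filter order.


Butterworth filter order formula:
n = log10(10^(A/10) - 1) / (2 * log10(f_stop/f_pass))
10^(54.8/10) - 1 = 301994.172
f_stop/f_pass = 14154.8 / 3841.4 = 3.6848
n = 4.8374 -> ceil = 5

5


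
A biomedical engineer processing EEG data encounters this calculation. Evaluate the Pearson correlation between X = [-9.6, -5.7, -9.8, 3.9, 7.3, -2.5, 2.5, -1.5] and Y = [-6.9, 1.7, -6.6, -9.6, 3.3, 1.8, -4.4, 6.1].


Pearson correlation coefficient (population):
r = cov(X,Y) / (std(X) * std(Y))
Mean X = -1.925, Mean Y = -1.825
Cov(X,Y) = 6.890625
Std(X) = 5.8555, Std(Y) = 5.365107
r = 0.2193

0.2193


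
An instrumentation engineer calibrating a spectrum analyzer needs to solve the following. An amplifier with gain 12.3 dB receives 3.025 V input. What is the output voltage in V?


Output voltage from dB gain:
V_out = V_in * 10^(gain_dB / 20)
      = 3.025 * 10^(12.3 / 20)
      = 3.025 * 4.120975
      = 12.4659 V

12.4659 V


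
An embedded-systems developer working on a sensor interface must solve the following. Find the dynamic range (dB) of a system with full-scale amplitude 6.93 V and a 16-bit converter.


Dynamic range from full-scale to LSB:
V_min = V_max / 2^bits = 6.93 / 2^16
DR = 20 * log10(V_max / V_min)
   = 20 * log10(2^16)
   = 20 * 16 * log10(2)
   = 96.33 dB

96.33 dB


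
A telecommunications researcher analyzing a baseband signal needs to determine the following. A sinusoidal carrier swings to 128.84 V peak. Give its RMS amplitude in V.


RMS voltage for a sinusoidal waveform:
V_rms = V_peak / sqrt(2)
      = 128.84 / 1.414214
      = 91.104 V

91.104 V


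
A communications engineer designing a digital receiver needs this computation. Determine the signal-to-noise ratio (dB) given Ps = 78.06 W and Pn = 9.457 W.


SNR in decibels:
SNR = 10 * log10(Ps / Pn)
    = 10 * log10(78.06 / 9.457)
    = 10 * log10(8.2542)
    = 10 * 0.9167
    = 9.17 dB

9.17 dB


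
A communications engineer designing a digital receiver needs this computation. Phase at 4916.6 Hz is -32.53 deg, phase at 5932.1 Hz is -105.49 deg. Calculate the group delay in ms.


Group delay from phase difference:
tau = -d(phi)/d(omega)
d(phi) = -72.96 deg = -1.273392 rad
d(omega) = 2*pi*(5932.1 - 4916.6) = 6380.5747 rad/s
tau = -(-1.273392) / 6380.5747
    = 0.1996 ms

0.1996 ms


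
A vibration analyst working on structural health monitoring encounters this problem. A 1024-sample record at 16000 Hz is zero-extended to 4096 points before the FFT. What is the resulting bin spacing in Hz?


Frequency resolution after zero-padding:
N_padded = 1024 * 4 = 4096
df = fs / N_padded
   = 16000 / 4096
   = 3.9062 Hz

3.9062 Hz


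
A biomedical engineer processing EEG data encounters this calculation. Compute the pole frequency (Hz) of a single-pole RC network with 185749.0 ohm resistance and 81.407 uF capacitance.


Cutoff frequency of a first-order RC filter:
fc = 1 / (2 * pi * R * C)
C = 81.407 uF = 8.1407e-05 F
fc = 1 / (2 * pi * 185749.0 * 8.1407e-05)
   = 1 / 95.00973422025
   = 0.010525 Hz

0.010525 Hz


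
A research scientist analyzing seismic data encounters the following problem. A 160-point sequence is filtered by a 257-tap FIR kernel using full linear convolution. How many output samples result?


Linear convolution output length:
L = N + M - 1
  = 160 + 257 - 1
  = 416 samples

416


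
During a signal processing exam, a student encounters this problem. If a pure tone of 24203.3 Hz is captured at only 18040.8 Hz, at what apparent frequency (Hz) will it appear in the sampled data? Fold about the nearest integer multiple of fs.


Compute the nearest integer multiple of fs to the signal:
n = round(24203.3 / 18040.8) = 1
f_alias = |24203.3 - 1 * 18040.8|
        = |24203.3 - 18040.8|
        = 6162.5 Hz

6162.5


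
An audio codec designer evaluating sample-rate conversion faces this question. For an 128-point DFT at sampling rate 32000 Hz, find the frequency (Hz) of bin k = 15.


Frequency of DFT bin k:
f_k = k * fs / N
    = 15 * 32000 / 128
    = 480000 / 128
    = 3750.0 Hz

3750.0 Hz


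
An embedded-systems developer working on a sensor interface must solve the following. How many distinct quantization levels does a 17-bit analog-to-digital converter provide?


Number of quantization levels = 2^N
= 2^17
= 131072

131072


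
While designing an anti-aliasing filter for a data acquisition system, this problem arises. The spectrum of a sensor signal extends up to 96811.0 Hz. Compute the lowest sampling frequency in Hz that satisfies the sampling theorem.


The Nyquist rate is twice the maximum frequency component.
fs_min = 2 * fmax
      = 2 * 96811.0
      = 193622.0 Hz

193622.0


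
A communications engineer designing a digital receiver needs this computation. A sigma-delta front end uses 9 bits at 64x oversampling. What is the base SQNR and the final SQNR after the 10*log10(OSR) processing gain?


Step 1 — baseline SQNR at Nyquist:
SQNR_base = 6.02*N + 1.76
          = 6.02*9 + 1.76
          = 55.94 dB

Step 2 — oversampling processing gain:
G = 10*log10(OSR) = 10*log10(64) = 18.06 dB

Step 3 — total:
SQNR_total = 55.94 + 18.06 = 74.0 dB

Base SQNR = 55.94 dB; oversampled SQNR = 74.0 dB


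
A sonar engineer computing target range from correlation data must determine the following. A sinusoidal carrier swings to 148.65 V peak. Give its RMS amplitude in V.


RMS voltage for a sinusoidal waveform:
V_rms = V_peak / sqrt(2)
      = 148.65 / 1.414214
      = 105.111 V

105.111 V


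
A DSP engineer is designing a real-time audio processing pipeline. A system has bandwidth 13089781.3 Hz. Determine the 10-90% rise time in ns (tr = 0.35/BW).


Rise time from bandwidth relationship:
tr = 0.35 / BW
   = 0.35 / 13089781.3
   = 2.673841464e-08 s
   = 26.7384 ns

26.7384 ns


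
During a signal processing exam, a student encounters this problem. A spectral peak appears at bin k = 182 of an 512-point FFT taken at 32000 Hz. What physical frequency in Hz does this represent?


Frequency of DFT bin k:
f_k = k * fs / N
    = 182 * 32000 / 512
    = 5824000 / 512
    = 11375.0 Hz

11375.0 Hz


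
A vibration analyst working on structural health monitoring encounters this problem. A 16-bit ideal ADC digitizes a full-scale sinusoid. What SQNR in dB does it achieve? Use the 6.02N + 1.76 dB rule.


Theoretical SNR for a full-scale sinusoid:
SNR = 6.02 * N + 1.76
    = 6.02 * 16 + 1.76
    = 96.32 + 1.76
    = 98.08 dB

98.08 dB


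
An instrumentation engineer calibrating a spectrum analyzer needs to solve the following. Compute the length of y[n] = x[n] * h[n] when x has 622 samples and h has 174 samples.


Linear convolution output length:
L = N + M - 1
  = 622 + 174 - 1
  = 795 samples

795


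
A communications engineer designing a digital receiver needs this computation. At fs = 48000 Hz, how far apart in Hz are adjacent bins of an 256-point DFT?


DFT frequency resolution:
df = fs / N
   = 48000 / 256
   = 187.5 Hz

187.5 Hz


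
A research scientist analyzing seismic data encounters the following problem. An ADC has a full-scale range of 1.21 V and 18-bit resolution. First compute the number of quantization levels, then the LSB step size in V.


Step 1 — number of quantization levels:
L = 2^N = 2^18 = 262144

Step 2 — LSB step size:
delta = Vfs / L
      = 1.21 / 262144
      = 4.62e-06 V

Levels = 262144; step size = 4.62e-06 V


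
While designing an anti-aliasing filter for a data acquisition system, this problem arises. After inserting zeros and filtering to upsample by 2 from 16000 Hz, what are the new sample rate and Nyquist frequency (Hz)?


Step 1 — output sample rate after interpolation by L:
fs_out = L * fs_in = 2 * 16000 = 32000 Hz

Step 2 — Nyquist frequency of the output stream:
f_Nyq = fs_out / 2 = 32000 / 2 = 16000.0 Hz

fs_out = 32000 Hz; f_Nyquist = 16000.0 Hz


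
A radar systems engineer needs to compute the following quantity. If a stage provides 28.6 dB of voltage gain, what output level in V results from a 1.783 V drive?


Output voltage from dB gain:
V_out = V_in * 10^(gain_dB / 20)
      = 1.783 * 10^(28.6 / 20)
      = 1.783 * 26.915348
      = 47.9901 V

47.9901 V


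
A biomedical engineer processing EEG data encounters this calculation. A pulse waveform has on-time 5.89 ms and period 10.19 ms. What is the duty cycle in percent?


Duty cycle as a percentage:
DC = (t_on / T) * 100
   = (5.89 / 10.19) * 100
   = 0.578018 * 100
   = 57.8 %

57.8 %


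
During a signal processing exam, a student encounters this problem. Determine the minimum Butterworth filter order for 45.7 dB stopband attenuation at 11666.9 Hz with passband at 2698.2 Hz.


Butterworth filter order formula:
n = log10(10^(A/10) - 1) / (2 * log10(f_stop/f_pass))
10^(45.7/10) - 1 = 37152.5229
f_stop/f_pass = 11666.9 / 2698.2 = 4.324
n = 3.5934 -> ceil = 4

4


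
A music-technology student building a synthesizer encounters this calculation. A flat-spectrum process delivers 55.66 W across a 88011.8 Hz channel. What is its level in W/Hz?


Power spectral density:
PSD = P / BW
    = 55.66 / 88011.8
    = 0.00063242 W/Hz

0.00063242 W/Hz


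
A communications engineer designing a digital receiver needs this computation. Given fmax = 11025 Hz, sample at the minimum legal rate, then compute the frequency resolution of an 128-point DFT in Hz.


Step 1 — Nyquist sampling rate:
fs = 2 * fmax = 2 * 11025 = 22050 Hz

Step 2 — DFT bin spacing:
df = fs / N = 22050 / 128 = 172.2656 Hz

172.2656 Hz


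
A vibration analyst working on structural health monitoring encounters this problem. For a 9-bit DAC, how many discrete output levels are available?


Number of quantization levels = 2^N
= 2^9
= 512

512


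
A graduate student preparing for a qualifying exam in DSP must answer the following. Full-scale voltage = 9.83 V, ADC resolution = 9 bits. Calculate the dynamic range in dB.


Dynamic range from full-scale to LSB:
V_min = V_max / 2^bits = 9.83 / 2^9
DR = 20 * log10(V_max / V_min)
   = 20 * log10(2^9)
   = 20 * 9 * log10(2)
   = 54.19 dB

54.19 dB


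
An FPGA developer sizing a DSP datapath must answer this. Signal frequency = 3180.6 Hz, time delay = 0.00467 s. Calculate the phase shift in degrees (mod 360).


Phase shift from frequency and time delay:
phi = 360 * f * t_delay
    = 360 * 3180.6 * 0.00467
    = 5347.22 degrees
    mod 360 = 307.22 degrees

307.22 degrees
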